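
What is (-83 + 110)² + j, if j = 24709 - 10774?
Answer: 14664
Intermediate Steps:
j = 13935
(-83 + 110)² + j = (-83 + 110)² + 13935 = 27² + 13935 = 729 + 13935 = 14664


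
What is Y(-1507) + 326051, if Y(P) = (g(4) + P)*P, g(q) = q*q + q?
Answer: 2566960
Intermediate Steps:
g(q) = q + q**2 (g(q) = q**2 + q = q + q**2)
Y(P) = P*(20 + P) (Y(P) = (4*(1 + 4) + P)*P = (4*5 + P)*P = (20 + P)*P = P*(20 + P))
Y(-1507) + 326051 = -1507*(20 - 1507) + 326051 = -1507*(-1487) + 326051 = 2240909 + 326051 = 2566960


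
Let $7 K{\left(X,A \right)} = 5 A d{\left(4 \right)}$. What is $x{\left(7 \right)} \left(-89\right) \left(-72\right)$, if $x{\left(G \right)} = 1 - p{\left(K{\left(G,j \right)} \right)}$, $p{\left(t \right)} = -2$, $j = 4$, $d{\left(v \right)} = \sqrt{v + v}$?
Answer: $19224$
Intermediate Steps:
$d{\left(v \right)} = \sqrt{2} \sqrt{v}$ ($d{\left(v \right)} = \sqrt{2 v} = \sqrt{2} \sqrt{v}$)
$K{\left(X,A \right)} = \frac{10 A \sqrt{2}}{7}$ ($K{\left(X,A \right)} = \frac{5 A \sqrt{2} \sqrt{4}}{7} = \frac{5 A \sqrt{2} \cdot 2}{7} = \frac{5 A 2 \sqrt{2}}{7} = \frac{10 A \sqrt{2}}{7}$)
$x{\left(G \right)} = 3$ ($x{\left(G \right)} = 1 - -2 = 1 + 2 = 3$)
$x{\left(7 \right)} \left(-89\right) \left(-72\right) = 3 \left(-89\right) \left(-72\right) = \left(-267\right) \left(-72\right) = 19224$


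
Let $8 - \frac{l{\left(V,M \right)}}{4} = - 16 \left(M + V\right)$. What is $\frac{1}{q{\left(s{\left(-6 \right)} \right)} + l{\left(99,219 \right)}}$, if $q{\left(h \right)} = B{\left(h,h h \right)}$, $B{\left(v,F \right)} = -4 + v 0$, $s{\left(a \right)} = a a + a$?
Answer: $\frac{1}{20380} \approx 4.9068 \cdot 10^{-5}$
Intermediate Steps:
$s{\left(a \right)} = a + a^{2}$ ($s{\left(a \right)} = a^{2} + a = a + a^{2}$)
$B{\left(v,F \right)} = -4$ ($B{\left(v,F \right)} = -4 + 0 = -4$)
$l{\left(V,M \right)} = 32 + 64 M + 64 V$ ($l{\left(V,M \right)} = 32 - 4 \left(- 16 \left(M + V\right)\right) = 32 - 4 \left(- 16 M - 16 V\right) = 32 + \left(64 M + 64 V\right) = 32 + 64 M + 64 V$)
$q{\left(h \right)} = -4$
$\frac{1}{q{\left(s{\left(-6 \right)} \right)} + l{\left(99,219 \right)}} = \frac{1}{-4 + \left(32 + 64 \cdot 219 + 64 \cdot 99\right)} = \frac{1}{-4 + \left(32 + 14016 + 6336\right)} = \frac{1}{-4 + 20384} = \frac{1}{20380}$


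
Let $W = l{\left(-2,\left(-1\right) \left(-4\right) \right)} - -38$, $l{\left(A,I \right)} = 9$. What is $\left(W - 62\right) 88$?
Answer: $-1320$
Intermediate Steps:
$W = 47$ ($W = 9 - -38 = 9 + 38 = 47$)
$\left(W - 62\right) 88 = \left(47 - 62\right) 88 = \left(-15\right) 88 = -1320$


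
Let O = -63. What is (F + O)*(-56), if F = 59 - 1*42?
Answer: 2576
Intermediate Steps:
F = 17 (F = 59 - 42 = 17)
(F + O)*(-56) = (17 - 63)*(-56) = -46*(-56) = 2576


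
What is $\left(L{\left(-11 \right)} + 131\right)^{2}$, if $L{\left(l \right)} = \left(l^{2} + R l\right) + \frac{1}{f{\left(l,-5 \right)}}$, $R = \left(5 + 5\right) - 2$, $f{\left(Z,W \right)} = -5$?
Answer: $\frac{670761}{25} \approx 26830.0$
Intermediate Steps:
$R = 8$ ($R = 10 - 2 = 8$)
$L{\left(l \right)} = - \frac{1}{5} + l^{2} + 8 l$ ($L{\left(l \right)} = \left(l^{2} + 8 l\right) + \frac{1}{-5} = \left(l^{2} + 8 l\right) - \frac{1}{5} = - \frac{1}{5} + l^{2} + 8 l$)
$\left(L{\left(-11 \right)} + 131\right)^{2} = \left(\left(- \frac{1}{5} + \left(-11\right)^{2} + 8 \left(-11\right)\right) + 131\right)^{2} = \left(\left(- \frac{1}{5} + 121 - 88\right) + 131\right)^{2} = \left(\frac{164}{5} + 131\right)^{2} = \left(\frac{819}{5}\right)^{2} = \frac{670761}{25}$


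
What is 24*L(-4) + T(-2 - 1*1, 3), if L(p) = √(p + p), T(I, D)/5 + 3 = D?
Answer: 48*I*√2 ≈ 67.882*I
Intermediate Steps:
T(I, D) = -15 + 5*D
L(p) = √2*√p (L(p) = √(2*p) = √2*√p)
24*L(-4) + T(-2 - 1*1, 3) = 24*(√2*√(-4)) + (-15 + 5*3) = 24*(√2*(2*I)) + (-15 + 15) = 24*(2*I*√2) + 0 = 48*I*√2 + 0 = 48*I*√2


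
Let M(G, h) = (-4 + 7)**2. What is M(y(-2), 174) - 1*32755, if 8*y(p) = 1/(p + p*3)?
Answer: -32746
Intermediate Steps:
y(p) = 1/(32*p) (y(p) = 1/(8*(p + p*3)) = 1/(8*(p + 3*p)) = 1/(8*((4*p))) = (1/(4*p))/8 = 1/(32*p))
M(G, h) = 9 (M(G, h) = 3**2 = 9)
M(y(-2), 174) - 1*32755 = 9 - 1*32755 = 9 - 32755 = -32746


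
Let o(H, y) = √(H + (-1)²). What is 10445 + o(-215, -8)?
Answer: 10445 + I*√214 ≈ 10445.0 + 14.629*I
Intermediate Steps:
o(H, y) = √(1 + H) (o(H, y) = √(H + 1) = √(1 + H))
10445 + o(-215, -8) = 10445 + √(1 - 215) = 10445 + √(-214) = 10445 + I*√214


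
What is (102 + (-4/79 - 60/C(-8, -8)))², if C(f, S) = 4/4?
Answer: 10982596/6241 ≈ 1759.8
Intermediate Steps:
C(f, S) = 1 (C(f, S) = 4*(¼) = 1)
(102 + (-4/79 - 60/C(-8, -8)))² = (102 + (-4/79 - 60/1))² = (102 + (-4*1/79 - 60*1))² = (102 + (-4/79 - 60))² = (102 - 4744/79)² = (3314/79)² = 10982596/6241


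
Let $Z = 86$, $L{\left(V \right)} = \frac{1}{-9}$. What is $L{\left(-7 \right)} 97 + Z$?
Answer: $\frac{677}{9} \approx 75.222$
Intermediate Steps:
$L{\left(V \right)} = - \frac{1}{9}$
$L{\left(-7 \right)} 97 + Z = \left(- \frac{1}{9}\right) 97 + 86 = - \frac{97}{9} + 86 = \frac{677}{9}$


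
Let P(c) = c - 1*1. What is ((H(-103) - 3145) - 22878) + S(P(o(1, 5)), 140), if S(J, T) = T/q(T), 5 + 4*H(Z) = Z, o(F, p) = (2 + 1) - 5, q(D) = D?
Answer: -26049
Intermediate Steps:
o(F, p) = -2 (o(F, p) = 3 - 5 = -2)
H(Z) = -5/4 + Z/4
P(c) = -1 + c (P(c) = c - 1 = -1 + c)
S(J, T) = 1 (S(J, T) = T/T = 1)
((H(-103) - 3145) - 22878) + S(P(o(1, 5)), 140) = (((-5/4 + (¼)*(-103)) - 3145) - 22878) + 1 = (((-5/4 - 103/4) - 3145) - 22878) + 1 = ((-27 - 3145) - 22878) + 1 = (-3172 - 22878) + 1 = -26050 + 1 = -26049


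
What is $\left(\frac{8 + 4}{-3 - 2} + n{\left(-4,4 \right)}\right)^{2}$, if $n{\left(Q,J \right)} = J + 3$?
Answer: $\frac{529}{25} \approx 21.16$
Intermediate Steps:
$n{\left(Q,J \right)} = 3 + J$
$\left(\frac{8 + 4}{-3 - 2} + n{\left(-4,4 \right)}\right)^{2} = \left(\frac{8 + 4}{-3 - 2} + \left(3 + 4\right)\right)^{2} = \left(\frac{12}{-5} + 7\right)^{2} = \left(12 \left(- \frac{1}{5}\right) + 7\right)^{2} = \left(- \frac{12}{5} + 7\right)^{2} = \left(\frac{23}{5}\right)^{2} = \frac{529}{25}$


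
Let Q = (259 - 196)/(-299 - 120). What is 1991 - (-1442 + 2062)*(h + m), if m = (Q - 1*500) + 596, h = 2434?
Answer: -656370111/419 ≈ -1.5665e+6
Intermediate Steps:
Q = -63/419 (Q = 63/(-419) = 63*(-1/419) = -63/419 ≈ -0.15036)
m = 40161/419 (m = (-63/419 - 1*500) + 596 = (-63/419 - 500) + 596 = -209563/419 + 596 = 40161/419 ≈ 95.850)
1991 - (-1442 + 2062)*(h + m) = 1991 - (-1442 + 2062)*(2434 + 40161/419) = 1991 - 620*1060007/419 = 1991 - 1*657204340/419 = 1991 - 657204340/419 = -656370111/419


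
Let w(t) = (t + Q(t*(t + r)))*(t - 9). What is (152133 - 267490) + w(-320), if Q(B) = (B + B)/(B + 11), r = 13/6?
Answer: -3275795741/305153 ≈ -10735.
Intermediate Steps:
r = 13/6 (r = 13*(⅙) = 13/6 ≈ 2.1667)
Q(B) = 2*B/(11 + B) (Q(B) = (2*B)/(11 + B) = 2*B/(11 + B))
w(t) = (-9 + t)*(t + 2*t*(13/6 + t)/(11 + t*(13/6 + t))) (w(t) = (t + 2*(t*(t + 13/6))/(11 + t*(t + 13/6)))*(t - 9) = (t + 2*(t*(13/6 + t))/(11 + t*(13/6 + t)))*(-9 + t) = (t + 2*t*(13/6 + t)/(11 + t*(13/6 + t)))*(-9 + t) = (-9 + t)*(t + 2*t*(13/6 + t)/(11 + t*(13/6 + t))))
(152133 - 267490) + w(-320) = (152133 - 267490) - 320*(-828 - 133*(-320) - 29*(-320)² + 6*(-320)³)/(66 + 6*(-320)² + 13*(-320)) = -115357 - 320*(-828 + 42560 - 29*102400 + 6*(-32768000))/(66 + 6*102400 - 4160) = -115357 - 320*(-828 + 42560 - 2969600 - 196608000)/(66 + 614400 - 4160) = -115357 - 320*(-199535868)/610306 = -115357 - 320*1/610306*(-199535868) = -115357 + 31925738880/305153 = -3275795741/305153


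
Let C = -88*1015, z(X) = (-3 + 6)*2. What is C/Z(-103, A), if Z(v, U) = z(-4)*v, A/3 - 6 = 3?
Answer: 44660/309 ≈ 144.53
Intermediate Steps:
A = 27 (A = 18 + 3*3 = 18 + 9 = 27)
z(X) = 6 (z(X) = 3*2 = 6)
Z(v, U) = 6*v
C = -89320
C/Z(-103, A) = -89320/(6*(-103)) = -89320/(-618) = -89320*(-1/618) = 44660/309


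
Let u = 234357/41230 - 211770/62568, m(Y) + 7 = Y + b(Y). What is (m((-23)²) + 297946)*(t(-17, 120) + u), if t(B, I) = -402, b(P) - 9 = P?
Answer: -4282010281008967/35828870 ≈ -1.1951e+8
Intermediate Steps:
b(P) = 9 + P
m(Y) = 2 + 2*Y (m(Y) = -7 + (Y + (9 + Y)) = -7 + (9 + 2*Y) = 2 + 2*Y)
u = 164776991/71657740 (u = 234357*(1/41230) - 211770*1/62568 = 234357/41230 - 11765/3476 = 164776991/71657740 ≈ 2.2995)
(m((-23)²) + 297946)*(t(-17, 120) + u) = ((2 + 2*(-23)²) + 297946)*(-402 + 164776991/71657740) = ((2 + 2*529) + 297946)*(-28641634489/71657740) = ((2 + 1058) + 297946)*(-28641634489/71657740) = (1060 + 297946)*(-28641634489/71657740) = 299006*(-28641634489/71657740) = -4282010281008967/35828870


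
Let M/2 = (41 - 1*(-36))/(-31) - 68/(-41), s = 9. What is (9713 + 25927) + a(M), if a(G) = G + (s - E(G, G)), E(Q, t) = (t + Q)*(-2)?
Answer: 45299389/1271 ≈ 35641.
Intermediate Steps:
E(Q, t) = -2*Q - 2*t (E(Q, t) = (Q + t)*(-2) = -2*Q - 2*t)
M = -2098/1271 (M = 2*((41 - 1*(-36))/(-31) - 68/(-41)) = 2*((41 + 36)*(-1/31) - 68*(-1/41)) = 2*(77*(-1/31) + 68/41) = 2*(-77/31 + 68/41) = 2*(-1049/1271) = -2098/1271 ≈ -1.6507)
a(G) = 9 + 5*G (a(G) = G + (9 - (-2*G - 2*G)) = G + (9 - (-4)*G) = G + (9 + 4*G) = 9 + 5*G)
(9713 + 25927) + a(M) = (9713 + 25927) + (9 + 5*(-2098/1271)) = 35640 + (9 - 10490/1271) = 35640 + 949/1271 = 45299389/1271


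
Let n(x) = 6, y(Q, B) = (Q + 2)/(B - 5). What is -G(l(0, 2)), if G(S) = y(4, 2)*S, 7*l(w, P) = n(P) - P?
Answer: 8/7 ≈ 1.1429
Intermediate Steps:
y(Q, B) = (2 + Q)/(-5 + B)
l(w, P) = 6/7 - P/7 (l(w, P) = (6 - P)/7 = 6/7 - P/7)
G(S) = -2*S (G(S) = ((2 + 4)/(-5 + 2))*S = (6/(-3))*S = (-⅓*6)*S = -2*S)
-G(l(0, 2)) = -(-2)*(6/7 - ⅐*2) = -(-2)*(6/7 - 2/7) = -(-2)*4/7 = -1*(-8/7) = 8/7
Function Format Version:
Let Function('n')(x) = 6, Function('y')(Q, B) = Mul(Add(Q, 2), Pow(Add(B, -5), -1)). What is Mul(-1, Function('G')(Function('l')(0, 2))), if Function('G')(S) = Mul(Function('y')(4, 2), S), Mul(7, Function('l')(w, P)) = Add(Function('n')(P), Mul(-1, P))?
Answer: Rational(8, 7) ≈ 1.1429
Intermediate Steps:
Function('y')(Q, B) = Mul(Pow(Add(-5, B), -1), Add(2, Q)) (Function('y')(Q, B) = Mul(Add(2, Q), Pow(Add(-5, B), -1)) = Mul(Pow(Add(-5, B), -1), Add(2, Q)))
Function('l')(w, P) = Add(Rational(6, 7), Mul(Rational(-1, 7), P)) (Function('l')(w, P) = Mul(Rational(1, 7), Add(6, Mul(-1, P))) = Add(Rational(6, 7), Mul(Rational(-1, 7), P)))
Function('G')(S) = Mul(-2, S) (Function('G')(S) = Mul(Mul(Pow(Add(-5, 2), -1), Add(2, 4)), S) = Mul(Mul(Pow(-3, -1), 6), S) = Mul(Mul(Rational(-1, 3), 6), S) = Mul(-2, S))
Mul(-1, Function('G')(Function('l')(0, 2))) = Mul(-1, Mul(-2, Add(Rational(6, 7), Mul(Rational(-1, 7), 2)))) = Mul(-1, Mul(-2, Add(Rational(6, 7), Rational(-2, 7)))) = Mul(-1, Mul(-2, Rational(4, 7))) = Mul(-1, Rational(-8, 7)) = Rational(8, 7)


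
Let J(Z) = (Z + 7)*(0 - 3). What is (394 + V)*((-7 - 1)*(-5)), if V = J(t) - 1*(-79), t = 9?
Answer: 17000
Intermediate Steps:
J(Z) = -21 - 3*Z (J(Z) = (7 + Z)*(-3) = -21 - 3*Z)
V = 31 (V = (-21 - 3*9) - 1*(-79) = (-21 - 27) + 79 = -48 + 79 = 31)
(394 + V)*((-7 - 1)*(-5)) = (394 + 31)*((-7 - 1)*(-5)) = 425*(-8*(-5)) = 425*40 = 17000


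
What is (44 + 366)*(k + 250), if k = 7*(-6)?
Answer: 85280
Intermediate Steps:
k = -42
(44 + 366)*(k + 250) = (44 + 366)*(-42 + 250) = 410*208 = 85280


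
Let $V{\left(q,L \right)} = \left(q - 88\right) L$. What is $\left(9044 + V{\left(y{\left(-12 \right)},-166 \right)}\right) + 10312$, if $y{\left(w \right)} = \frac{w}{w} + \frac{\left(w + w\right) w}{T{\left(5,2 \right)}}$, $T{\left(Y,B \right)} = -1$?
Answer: $81606$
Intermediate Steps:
$y{\left(w \right)} = 1 - 2 w^{2}$ ($y{\left(w \right)} = \frac{w}{w} + \frac{\left(w + w\right) w}{-1} = 1 + 2 w w \left(-1\right) = 1 + 2 w^{2} \left(-1\right) = 1 - 2 w^{2}$)
$V{\left(q,L \right)} = L \left(-88 + q\right)$ ($V{\left(q,L \right)} = \left(q - 88\right) L = \left(-88 + q\right) L = L \left(-88 + q\right)$)
$\left(9044 + V{\left(y{\left(-12 \right)},-166 \right)}\right) + 10312 = \left(9044 - 166 \left(-88 + \left(1 - 2 \left(-12\right)^{2}\right)\right)\right) + 10312 = \left(9044 - 166 \left(-88 + \left(1 - 288\right)\right)\right) + 10312 = \left(9044 - 166 \left(-88 - 287\right)\right) + 10312 = \left(9044 - -62250\right) + 10312 = \left(9044 + 62250\right) + 10312 = 71294 + 10312 = 81606$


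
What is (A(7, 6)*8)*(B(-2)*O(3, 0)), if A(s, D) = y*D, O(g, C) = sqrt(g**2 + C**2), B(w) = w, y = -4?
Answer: 1152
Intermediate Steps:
O(g, C) = sqrt(C**2 + g**2)
A(s, D) = -4*D
(A(7, 6)*8)*(B(-2)*O(3, 0)) = (-4*6*8)*(-2*sqrt(0**2 + 3**2)) = (-24*8)*(-2*sqrt(0 + 9)) = -(-384)*sqrt(9) = -(-384)*3 = -192*(-6) = 1152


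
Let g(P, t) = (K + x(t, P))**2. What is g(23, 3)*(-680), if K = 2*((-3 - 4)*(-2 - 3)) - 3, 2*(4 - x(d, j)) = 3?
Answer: -3284570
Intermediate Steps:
x(d, j) = 5/2 (x(d, j) = 4 - 1/2*3 = 4 - 3/2 = 5/2)
K = 67 (K = 2*(-7*(-5)) - 3 = 2*35 - 3 = 70 - 3 = 67)
g(P, t) = 19321/4 (g(P, t) = (67 + 5/2)**2 = (139/2)**2 = 19321/4)
g(23, 3)*(-680) = (19321/4)*(-680) = -3284570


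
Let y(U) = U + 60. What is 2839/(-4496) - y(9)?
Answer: -313063/4496 ≈ -69.631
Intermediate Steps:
y(U) = 60 + U
2839/(-4496) - y(9) = 2839/(-4496) - (60 + 9) = 2839*(-1/4496) - 1*69 = -2839/4496 - 69 = -313063/4496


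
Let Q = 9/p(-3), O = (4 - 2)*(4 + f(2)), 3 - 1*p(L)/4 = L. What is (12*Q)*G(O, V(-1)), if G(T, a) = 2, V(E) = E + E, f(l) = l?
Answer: 9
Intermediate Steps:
p(L) = 12 - 4*L
O = 12 (O = (4 - 2)*(4 + 2) = 2*6 = 12)
Q = 3/8 (Q = 9/(12 - 4*(-3)) = 9/(12 + 12) = 9/24 = 9*(1/24) = 3/8 ≈ 0.37500)
V(E) = 2*E
(12*Q)*G(O, V(-1)) = (12*(3/8))*2 = (9/2)*2 = 9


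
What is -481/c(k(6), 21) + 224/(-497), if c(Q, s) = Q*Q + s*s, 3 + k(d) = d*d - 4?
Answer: -75175/91022 ≈ -0.82590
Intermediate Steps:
k(d) = -7 + d² (k(d) = -3 + (d*d - 4) = -3 + (d² - 4) = -3 + (-4 + d²) = -7 + d²)
c(Q, s) = Q² + s²
-481/c(k(6), 21) + 224/(-497) = -481/((-7 + 6²)² + 21²) + 224/(-497) = -481/((-7 + 36)² + 441) + 224*(-1/497) = -481/(29² + 441) - 32/71 = -481/(841 + 441) - 32/71 = -481/1282 - 32/71 = -75175/91022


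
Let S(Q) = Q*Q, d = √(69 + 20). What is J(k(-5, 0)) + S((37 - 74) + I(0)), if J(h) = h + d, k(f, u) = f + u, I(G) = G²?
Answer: 1364 + √89 ≈ 1373.4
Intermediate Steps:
d = √89 ≈ 9.4340
S(Q) = Q²
J(h) = h + √89
J(k(-5, 0)) + S((37 - 74) + I(0)) = ((-5 + 0) + √89) + ((37 - 74) + 0²)² = (-5 + √89) + (-37 + 0)² = (-5 + √89) + (-37)² = (-5 + √89) + 1369 = 1364 + √89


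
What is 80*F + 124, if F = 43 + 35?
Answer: 6364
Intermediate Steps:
F = 78
80*F + 124 = 80*78 + 124 = 6240 + 124 = 6364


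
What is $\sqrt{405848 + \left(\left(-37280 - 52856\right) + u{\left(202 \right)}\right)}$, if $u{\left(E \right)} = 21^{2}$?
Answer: $\sqrt{316153} \approx 562.27$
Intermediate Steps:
$u{\left(E \right)} = 441$
$\sqrt{405848 + \left(\left(-37280 - 52856\right) + u{\left(202 \right)}\right)} = \sqrt{405848 + \left(\left(-37280 - 52856\right) + 441\right)} = \sqrt{405848 + \left(-90136 + 441\right)} = \sqrt{405848 - 89695} = \sqrt{316153}$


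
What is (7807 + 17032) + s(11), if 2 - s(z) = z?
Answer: 24830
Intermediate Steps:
s(z) = 2 - z
(7807 + 17032) + s(11) = (7807 + 17032) + (2 - 1*11) = 24839 + (2 - 11) = 24839 - 9 = 24830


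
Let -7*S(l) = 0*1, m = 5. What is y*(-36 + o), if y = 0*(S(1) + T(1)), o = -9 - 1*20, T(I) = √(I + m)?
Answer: 0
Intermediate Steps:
T(I) = √(5 + I) (T(I) = √(I + 5) = √(5 + I))
o = -29 (o = -9 - 20 = -29)
S(l) = 0 (S(l) = -0 = -⅐*0 = 0)
y = 0 (y = 0*(0 + √(5 + 1)) = 0*(0 + √6) = 0*√6 = 0)
y*(-36 + o) = 0*(-36 - 29) = 0*(-65) = 0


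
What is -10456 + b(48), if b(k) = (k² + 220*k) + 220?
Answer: 2628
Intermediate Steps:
b(k) = 220 + k² + 220*k
-10456 + b(48) = -10456 + (220 + 48² + 220*48) = -10456 + (220 + 2304 + 10560) = -10456 + 13084 = 2628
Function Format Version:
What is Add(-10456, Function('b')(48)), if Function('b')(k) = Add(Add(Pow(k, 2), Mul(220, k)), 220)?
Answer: 2628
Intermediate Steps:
Function('b')(k) = Add(220, Pow(k, 2), Mul(220, k))
Add(-10456, Function('b')(48)) = Add(-10456, Add(220, Pow(48, 2), Mul(220, 48))) = Add(-10456, Add(220, 2304, 10560)) = Add(-10456, 13084) = 2628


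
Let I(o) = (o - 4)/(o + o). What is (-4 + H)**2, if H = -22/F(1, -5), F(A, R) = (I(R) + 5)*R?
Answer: 36864/3481 ≈ 10.590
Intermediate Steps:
I(o) = (-4 + o)/(2*o) (I(o) = (-4 + o)/((2*o)) = (-4 + o)*(1/(2*o)) = (-4 + o)/(2*o))
F(A, R) = R*(5 + (-4 + R)/(2*R)) (F(A, R) = ((-4 + R)/(2*R) + 5)*R = (5 + (-4 + R)/(2*R))*R = R*(5 + (-4 + R)/(2*R)))
H = 44/59 (H = -22/(-2 + (11/2)*(-5)) = -22/(-2 - 55/2) = -22/(-59/2) = -22*(-2/59) = 44/59 ≈ 0.74576)
(-4 + H)**2 = (-4 + 44/59)**2 = (-192/59)**2 = 36864/3481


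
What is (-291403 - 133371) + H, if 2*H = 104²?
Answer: -419366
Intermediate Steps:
H = 5408 (H = (½)*104² = (½)*10816 = 5408)
(-291403 - 133371) + H = (-291403 - 133371) + 5408 = -424774 + 5408 = -419366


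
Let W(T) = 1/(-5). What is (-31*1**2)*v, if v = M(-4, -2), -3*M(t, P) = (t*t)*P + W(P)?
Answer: -4991/15 ≈ -332.73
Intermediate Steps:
W(T) = -1/5
M(t, P) = 1/15 - P*t**2/3 (M(t, P) = -((t*t)*P - 1/5)/3 = -(t**2*P - 1/5)/3 = -(P*t**2 - 1/5)/3 = -(-1/5 + P*t**2)/3 = 1/15 - P*t**2/3)
v = 161/15 (v = 1/15 - 1/3*(-2)*(-4)**2 = 1/15 - 1/3*(-2)*16 = 1/15 + 32/3 = 161/15 ≈ 10.733)
(-31*1**2)*v = -31*1**2*(161/15) = -31*1*(161/15) = -31*161/15 = -4991/15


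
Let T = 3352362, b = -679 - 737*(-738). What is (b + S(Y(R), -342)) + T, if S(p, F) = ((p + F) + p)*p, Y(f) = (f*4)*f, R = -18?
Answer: 6811589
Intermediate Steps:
b = 543227 (b = -679 + 543906 = 543227)
Y(f) = 4*f**2 (Y(f) = (4*f)*f = 4*f**2)
S(p, F) = p*(F + 2*p) (S(p, F) = ((F + p) + p)*p = (F + 2*p)*p = p*(F + 2*p))
(b + S(Y(R), -342)) + T = (543227 + (4*(-18)**2)*(-342 + 2*(4*(-18)**2))) + 3352362 = (543227 + (4*324)*(-342 + 2*(4*324))) + 3352362 = (543227 + 1296*(-342 + 2*1296)) + 3352362 = (543227 + 1296*(-342 + 2592)) + 3352362 = (543227 + 1296*2250) + 3352362 = (543227 + 2916000) + 3352362 = 3459227 + 3352362 = 6811589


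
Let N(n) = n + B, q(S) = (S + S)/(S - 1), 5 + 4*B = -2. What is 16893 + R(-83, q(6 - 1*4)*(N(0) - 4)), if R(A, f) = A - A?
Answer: 16893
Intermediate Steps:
B = -7/4 (B = -5/4 + (1/4)*(-2) = -5/4 - 1/2 = -7/4 ≈ -1.7500)
q(S) = 2*S/(-1 + S) (q(S) = (2*S)/(-1 + S) = 2*S/(-1 + S))
N(n) = -7/4 + n (N(n) = n - 7/4 = -7/4 + n)
R(A, f) = 0
16893 + R(-83, q(6 - 1*4)*(N(0) - 4)) = 16893 + 0 = 16893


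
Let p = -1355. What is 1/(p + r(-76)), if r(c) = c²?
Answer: 1/4421 ≈ 0.00022619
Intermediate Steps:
1/(p + r(-76)) = 1/(-1355 + (-76)²) = 1/(-1355 + 5776) = 1/4421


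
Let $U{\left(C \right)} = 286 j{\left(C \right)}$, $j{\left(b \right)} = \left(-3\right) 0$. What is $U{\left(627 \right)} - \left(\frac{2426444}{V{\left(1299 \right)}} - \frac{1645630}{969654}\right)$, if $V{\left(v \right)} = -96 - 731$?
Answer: $\frac{168155147599}{57278847} \approx 2935.7$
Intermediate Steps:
$j{\left(b \right)} = 0$
$U{\left(C \right)} = 0$ ($U{\left(C \right)} = 286 \cdot 0 = 0$)
$V{\left(v \right)} = -827$
$U{\left(627 \right)} - \left(\frac{2426444}{V{\left(1299 \right)}} - \frac{1645630}{969654}\right) = 0 - \left(\frac{2426444}{-827} - \frac{1645630}{969654}\right) = 0 - \left(2426444 \left(- \frac{1}{827}\right) - \frac{117545}{69261}\right) = 0 - \left(- \frac{2426444}{827} - \frac{117545}{69261}\right) = 0 - - \frac{168155147599}{57278847} = 0 + \frac{168155147599}{57278847} = \frac{168155147599}{57278847}$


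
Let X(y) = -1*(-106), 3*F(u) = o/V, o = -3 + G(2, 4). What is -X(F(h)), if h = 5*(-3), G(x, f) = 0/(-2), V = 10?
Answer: -106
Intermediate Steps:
G(x, f) = 0 (G(x, f) = 0*(-½) = 0)
h = -15
o = -3 (o = -3 + 0 = -3)
F(u) = -⅒ (F(u) = (-3/10)/3 = (-3*⅒)/3 = (⅓)*(-3/10) = -⅒)
X(y) = 106
-X(F(h)) = -1*106 = -106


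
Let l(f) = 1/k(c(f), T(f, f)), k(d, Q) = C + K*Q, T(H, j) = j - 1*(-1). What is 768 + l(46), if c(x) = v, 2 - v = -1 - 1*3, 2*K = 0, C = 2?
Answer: 1537/2 ≈ 768.50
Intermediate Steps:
K = 0 (K = (½)*0 = 0)
T(H, j) = 1 + j (T(H, j) = j + 1 = 1 + j)
v = 6 (v = 2 - (-1 - 1*3) = 2 - (-1 - 3) = 2 - 1*(-4) = 2 + 4 = 6)
c(x) = 6
k(d, Q) = 2 (k(d, Q) = 2 + 0*Q = 2 + 0 = 2)
l(f) = ½ (l(f) = 1/2 = ½)
768 + l(46) = 768 + ½ = 1537/2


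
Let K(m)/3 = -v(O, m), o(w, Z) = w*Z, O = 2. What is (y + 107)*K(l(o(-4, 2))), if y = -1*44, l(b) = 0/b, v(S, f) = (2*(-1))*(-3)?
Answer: -1134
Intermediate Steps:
o(w, Z) = Z*w
v(S, f) = 6 (v(S, f) = -2*(-3) = 6)
l(b) = 0
K(m) = -18 (K(m) = 3*(-1*6) = 3*(-6) = -18)
y = -44
(y + 107)*K(l(o(-4, 2))) = (-44 + 107)*(-18) = 63*(-18) = -1134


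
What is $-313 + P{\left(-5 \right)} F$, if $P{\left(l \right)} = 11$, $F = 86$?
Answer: $633$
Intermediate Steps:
$-313 + P{\left(-5 \right)} F = -313 + 11 \cdot 86 = -313 + 946 = 633$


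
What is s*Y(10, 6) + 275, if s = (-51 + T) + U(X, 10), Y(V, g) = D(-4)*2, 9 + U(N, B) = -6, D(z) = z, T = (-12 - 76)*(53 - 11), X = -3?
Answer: 30371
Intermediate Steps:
T = -3696 (T = -88*42 = -3696)
U(N, B) = -15 (U(N, B) = -9 - 6 = -15)
Y(V, g) = -8 (Y(V, g) = -4*2 = -8)
s = -3762 (s = (-51 - 3696) - 15 = -3747 - 15 = -3762)
s*Y(10, 6) + 275 = -3762*(-8) + 275 = 30096 + 275 = 30371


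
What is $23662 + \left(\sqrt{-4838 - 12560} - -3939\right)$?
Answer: $27601 + i \sqrt{17398} \approx 27601.0 + 131.9 i$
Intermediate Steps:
$23662 + \left(\sqrt{-4838 - 12560} - -3939\right) = 23662 + \left(\sqrt{-17398} + 3939\right) = 23662 + \left(i \sqrt{17398} + 3939\right) = 23662 + \left(3939 + i \sqrt{17398}\right) = 27601 + i \sqrt{17398}$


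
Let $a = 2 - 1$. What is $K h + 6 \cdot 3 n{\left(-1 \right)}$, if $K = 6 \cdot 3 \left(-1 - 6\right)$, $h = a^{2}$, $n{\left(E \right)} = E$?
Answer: $-144$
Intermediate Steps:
$a = 1$
$h = 1$ ($h = 1^{2} = 1$)
$K = -126$ ($K = 18 \left(-1 - 6\right) = 18 \left(-7\right) = -126$)
$K h + 6 \cdot 3 n{\left(-1 \right)} = \left(-126\right) 1 + 6 \cdot 3 \left(-1\right) = -126 + 18 \left(-1\right) = -126 - 18 = -144$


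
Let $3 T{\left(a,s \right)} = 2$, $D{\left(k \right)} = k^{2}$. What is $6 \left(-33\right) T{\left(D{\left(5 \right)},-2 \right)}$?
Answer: $-132$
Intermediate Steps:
$T{\left(a,s \right)} = \frac{2}{3}$ ($T{\left(a,s \right)} = \frac{1}{3} \cdot 2 = \frac{2}{3}$)
$6 \left(-33\right) T{\left(D{\left(5 \right)},-2 \right)} = 6 \left(-33\right) \frac{2}{3} = \left(-198\right) \frac{2}{3} = -132$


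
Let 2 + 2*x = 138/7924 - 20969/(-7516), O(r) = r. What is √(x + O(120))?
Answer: √26692066685984322/14889196 ≈ 10.973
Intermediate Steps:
x = 12020499/29778392 (x = -1 + (138/7924 - 20969/(-7516))/2 = -1 + (138*(1/7924) - 20969*(-1/7516))/2 = -1 + (69/3962 + 20969/7516)/2 = -1 + (½)*(41798891/14889196) = -1 + 41798891/29778392 = 12020499/29778392 ≈ 0.40367)
√(x + O(120)) = √(12020499/29778392 + 120) = √(3585427539/29778392) = √26692066685984322/14889196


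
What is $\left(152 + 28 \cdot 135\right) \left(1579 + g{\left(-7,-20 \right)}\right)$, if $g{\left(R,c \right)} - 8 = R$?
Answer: $6212560$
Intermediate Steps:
$g{\left(R,c \right)} = 8 + R$
$\left(152 + 28 \cdot 135\right) \left(1579 + g{\left(-7,-20 \right)}\right) = \left(152 + 28 \cdot 135\right) \left(1579 + \left(8 - 7\right)\right) = \left(152 + 3780\right) \left(1579 + 1\right) = 3932 \cdot 1580 = 6212560$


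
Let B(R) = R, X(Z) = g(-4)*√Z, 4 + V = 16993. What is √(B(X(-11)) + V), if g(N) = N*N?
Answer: √(16989 + 16*I*√11) ≈ 130.34 + 0.204*I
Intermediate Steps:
g(N) = N²
V = 16989 (V = -4 + 16993 = 16989)
X(Z) = 16*√Z (X(Z) = (-4)²*√Z = 16*√Z)
√(B(X(-11)) + V) = √(16*√(-11) + 16989) = √(16*(I*√11) + 16989) = √(16*I*√11 + 16989) = √(16989 + 16*I*√11)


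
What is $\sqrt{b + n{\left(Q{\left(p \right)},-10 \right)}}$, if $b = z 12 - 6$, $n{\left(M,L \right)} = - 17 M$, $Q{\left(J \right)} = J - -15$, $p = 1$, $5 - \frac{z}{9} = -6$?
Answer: $\sqrt{910} \approx 30.166$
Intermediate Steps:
$z = 99$ ($z = 45 - -54 = 45 + 54 = 99$)
$Q{\left(J \right)} = 15 + J$ ($Q{\left(J \right)} = J + 15 = 15 + J$)
$b = 1182$ ($b = 99 \cdot 12 - 6 = 1188 - 6 = 1182$)
$\sqrt{b + n{\left(Q{\left(p \right)},-10 \right)}} = \sqrt{1182 - 17 \left(15 + 1\right)} = \sqrt{1182 - 272} = \sqrt{910}$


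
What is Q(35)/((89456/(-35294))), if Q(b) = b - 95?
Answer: 264705/11182 ≈ 23.672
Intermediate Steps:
Q(b) = -95 + b
Q(35)/((89456/(-35294))) = (-95 + 35)/((89456/(-35294))) = -60/(89456*(-1/35294)) = -60/(-44728/17647) = -60*(-17647/44728) = 264705/11182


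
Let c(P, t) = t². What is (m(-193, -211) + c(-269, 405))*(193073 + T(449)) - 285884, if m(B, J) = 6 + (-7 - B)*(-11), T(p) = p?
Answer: 31347375286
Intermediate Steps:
m(B, J) = 83 + 11*B (m(B, J) = 6 + (77 + 11*B) = 83 + 11*B)
(m(-193, -211) + c(-269, 405))*(193073 + T(449)) - 285884 = ((83 + 11*(-193)) + 405²)*(193073 + 449) - 285884 = ((83 - 2123) + 164025)*193522 - 285884 = (-2040 + 164025)*193522 - 285884 = 161985*193522 - 285884 = 31347661170 - 285884 = 31347375286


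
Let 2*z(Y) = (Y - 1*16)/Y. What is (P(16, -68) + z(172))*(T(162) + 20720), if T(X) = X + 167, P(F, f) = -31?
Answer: -55295723/86 ≈ -6.4297e+5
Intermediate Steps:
z(Y) = (-16 + Y)/(2*Y) (z(Y) = ((Y - 1*16)/Y)/2 = ((Y - 16)/Y)/2 = ((-16 + Y)/Y)/2 = (-16 + Y)/(2*Y))
T(X) = 167 + X
(P(16, -68) + z(172))*(T(162) + 20720) = (-31 + (½)*(-16 + 172)/172)*((167 + 162) + 20720) = (-31 + (½)*(1/172)*156)*(329 + 20720) = (-31 + 39/86)*21049 = -2627/86*21049 = -55295723/86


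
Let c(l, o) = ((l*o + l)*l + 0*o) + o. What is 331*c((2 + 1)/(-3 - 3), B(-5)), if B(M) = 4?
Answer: 6951/4 ≈ 1737.8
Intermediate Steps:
c(l, o) = o + l*(l + l*o) (c(l, o) = ((l + l*o)*l + 0) + o = (l*(l + l*o) + 0) + o = l*(l + l*o) + o = o + l*(l + l*o))
331*c((2 + 1)/(-3 - 3), B(-5)) = 331*(4 + ((2 + 1)/(-3 - 3))² + 4*((2 + 1)/(-3 - 3))²) = 331*(4 + (3/(-6))² + 4*(3/(-6))²) = 331*(4 + (3*(-⅙))² + 4*(3*(-⅙))²) = 331*(4 + (-½)² + 4*(-½)²) = 331*(4 + ¼ + 4*(¼)) = 331*(4 + ¼ + 1) = 331*(21/4) = 6951/4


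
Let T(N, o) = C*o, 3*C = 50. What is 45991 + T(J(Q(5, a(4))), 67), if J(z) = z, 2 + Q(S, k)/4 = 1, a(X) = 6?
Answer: 141323/3 ≈ 47108.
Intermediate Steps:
C = 50/3 (C = (⅓)*50 = 50/3 ≈ 16.667)
Q(S, k) = -4 (Q(S, k) = -8 + 4*1 = -8 + 4 = -4)
T(N, o) = 50*o/3
45991 + T(J(Q(5, a(4))), 67) = 45991 + (50/3)*67 = 45991 + 3350/3 = 141323/3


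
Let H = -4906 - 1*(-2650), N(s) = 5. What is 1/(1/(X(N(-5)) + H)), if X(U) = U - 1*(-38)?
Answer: -2213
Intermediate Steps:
H = -2256 (H = -4906 + 2650 = -2256)
X(U) = 38 + U (X(U) = U + 38 = 38 + U)
1/(1/(X(N(-5)) + H)) = 1/(1/((38 + 5) - 2256)) = 1/(1/(43 - 2256)) = 1/(1/(-2213)) = 1/(-1/2213) = -2213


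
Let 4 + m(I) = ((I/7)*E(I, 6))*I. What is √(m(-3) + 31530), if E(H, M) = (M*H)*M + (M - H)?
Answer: √1538537/7 ≈ 177.20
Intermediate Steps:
E(H, M) = M - H + H*M² (E(H, M) = (H*M)*M + (M - H) = H*M² + (M - H) = M - H + H*M²)
m(I) = -4 + I²*(6 + 35*I)/7 (m(I) = -4 + ((I/7)*(6 - I + I*6²))*I = -4 + ((I*(⅐))*(6 - I + I*36))*I = -4 + ((I/7)*(6 - I + 36*I))*I = -4 + ((I/7)*(6 + 35*I))*I = -4 + (I*(6 + 35*I)/7)*I = -4 + I²*(6 + 35*I)/7)
√(m(-3) + 31530) = √((-4 + (⅐)*(-3)²*(6 + 35*(-3))) + 31530) = √((-4 + (⅐)*9*(6 - 105)) + 31530) = √((-4 + (⅐)*9*(-99)) + 31530) = √((-4 - 891/7) + 31530) = √(-919/7 + 31530) = √(219791/7) = √1538537/7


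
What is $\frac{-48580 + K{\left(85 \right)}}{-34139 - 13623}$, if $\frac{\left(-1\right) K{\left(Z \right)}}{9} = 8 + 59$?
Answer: $\frac{49183}{47762} \approx 1.0298$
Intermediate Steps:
$K{\left(Z \right)} = -603$ ($K{\left(Z \right)} = - 9 \left(8 + 59\right) = \left(-9\right) 67 = -603$)
$\frac{-48580 + K{\left(85 \right)}}{-34139 - 13623} = \frac{-48580 - 603}{-34139 - 13623} = - \frac{49183}{-47762} = \left(-49183\right) \left(- \frac{1}{47762}\right) = \frac{49183}{47762}$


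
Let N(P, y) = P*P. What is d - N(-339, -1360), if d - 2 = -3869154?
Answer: -3984073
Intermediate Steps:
d = -3869152 (d = 2 - 3869154 = -3869152)
N(P, y) = P**2
d - N(-339, -1360) = -3869152 - 1*(-339)**2 = -3869152 - 1*114921 = -3869152 - 114921 = -3984073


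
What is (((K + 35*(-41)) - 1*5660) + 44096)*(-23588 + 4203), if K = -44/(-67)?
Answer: -48057566735/67 ≈ -7.1728e+8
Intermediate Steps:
K = 44/67 (K = -44*(-1/67) = 44/67 ≈ 0.65672)
(((K + 35*(-41)) - 1*5660) + 44096)*(-23588 + 4203) = (((44/67 + 35*(-41)) - 1*5660) + 44096)*(-23588 + 4203) = (((44/67 - 1435) - 5660) + 44096)*(-19385) = ((-96101/67 - 5660) + 44096)*(-19385) = (-475321/67 + 44096)*(-19385) = (2479111/67)*(-19385) = -48057566735/67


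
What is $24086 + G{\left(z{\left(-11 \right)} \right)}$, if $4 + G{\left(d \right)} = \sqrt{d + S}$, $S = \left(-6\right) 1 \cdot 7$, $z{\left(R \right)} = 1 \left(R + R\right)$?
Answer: $24082 + 8 i \approx 24082.0 + 8.0 i$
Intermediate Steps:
$z{\left(R \right)} = 2 R$ ($z{\left(R \right)} = 1 \cdot 2 R = 2 R$)
$S = -42$ ($S = \left(-6\right) 7 = -42$)
$G{\left(d \right)} = -4 + \sqrt{-42 + d}$ ($G{\left(d \right)} = -4 + \sqrt{d - 42} = -4 + \sqrt{-42 + d}$)
$24086 + G{\left(z{\left(-11 \right)} \right)} = 24086 - \left(4 - \sqrt{-42 + 2 \left(-11\right)}\right) = 24086 - \left(4 - \sqrt{-42 - 22}\right) = 24086 - \left(4 - \sqrt{-64}\right) = 24086 - \left(4 - 8 i\right) = 24082 + 8 i$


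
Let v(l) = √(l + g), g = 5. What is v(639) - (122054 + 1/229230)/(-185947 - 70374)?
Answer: 27978438421/58756462830 + 2*√161 ≈ 25.853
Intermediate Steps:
v(l) = √(5 + l) (v(l) = √(l + 5) = √(5 + l))
v(639) - (122054 + 1/229230)/(-185947 - 70374) = √(5 + 639) - (122054 + 1/229230)/(-185947 - 70374) = √644 - (122054 + 1/229230)/(-256321) = 2*√161 - 27978438421*(-1)/(229230*256321) = 2*√161 - 1*(-27978438421/58756462830) = 2*√161 + 27978438421/58756462830 = 27978438421/58756462830 + 2*√161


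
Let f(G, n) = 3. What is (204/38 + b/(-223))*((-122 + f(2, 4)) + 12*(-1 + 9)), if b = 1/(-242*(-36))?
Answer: -4557752059/36912744 ≈ -123.47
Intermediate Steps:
b = 1/8712 (b = -1/242*(-1/36) = 1/8712 ≈ 0.00011478)
(204/38 + b/(-223))*((-122 + f(2, 4)) + 12*(-1 + 9)) = (204/38 + (1/8712)/(-223))*((-122 + 3) + 12*(-1 + 9)) = (204*(1/38) + (1/8712)*(-1/223))*(-119 + 12*8) = (102/19 - 1/1942776)*(-119 + 96) = (198163133/36912744)*(-23) = -4557752059/36912744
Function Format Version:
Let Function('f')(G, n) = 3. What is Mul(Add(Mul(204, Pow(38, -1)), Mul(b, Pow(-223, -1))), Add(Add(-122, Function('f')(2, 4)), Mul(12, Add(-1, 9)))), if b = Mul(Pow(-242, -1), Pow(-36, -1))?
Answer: Rational(-4557752059, 36912744) ≈ -123.47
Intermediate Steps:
b = Rational(1, 8712) (b = Mul(Rational(-1, 242), Rational(-1, 36)) = Rational(1, 8712) ≈ 0.00011478)
Mul(Add(Mul(204, Pow(38, -1)), Mul(b, Pow(-223, -1))), Add(Add(-122, Function('f')(2, 4)), Mul(12, Add(-1, 9)))) = Mul(Add(Mul(204, Pow(38, -1)), Mul(Rational(1, 8712), Pow(-223, -1))), Add(Add(-122, 3), Mul(12, Add(-1, 9)))) = Mul(Add(Mul(204, Rational(1, 38)), Mul(Rational(1, 8712), Rational(-1, 223))), Add(-119, Mul(12, 8))) = Mul(Add(Rational(102, 19), Rational(-1, 1942776)), Add(-119, 96)) = Mul(Rational(198163133, 36912744), -23) = Rational(-4557752059, 36912744)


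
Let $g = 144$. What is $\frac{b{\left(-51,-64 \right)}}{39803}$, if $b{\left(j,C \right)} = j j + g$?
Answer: $\frac{2745}{39803} \approx 0.068965$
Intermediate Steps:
$b{\left(j,C \right)} = 144 + j^{2}$ ($b{\left(j,C \right)} = j j + 144 = j^{2} + 144 = 144 + j^{2}$)
$\frac{b{\left(-51,-64 \right)}}{39803} = \frac{144 + \left(-51\right)^{2}}{39803} = \left(144 + 2601\right) \frac{1}{39803} = 2745 \cdot \frac{1}{39803} = \frac{2745}{39803}$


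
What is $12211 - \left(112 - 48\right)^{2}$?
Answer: $8115$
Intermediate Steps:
$12211 - \left(112 - 48\right)^{2} = 12211 - 64^{2} = 12211 - 4096 = 8115$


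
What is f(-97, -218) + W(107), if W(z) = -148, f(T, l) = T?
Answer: -245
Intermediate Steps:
f(-97, -218) + W(107) = -97 - 148 = -245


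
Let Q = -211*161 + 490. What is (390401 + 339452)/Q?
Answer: -729853/33481 ≈ -21.799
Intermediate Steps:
Q = -33481 (Q = -33971 + 490 = -33481)
(390401 + 339452)/Q = (390401 + 339452)/(-33481) = 729853*(-1/33481) = -729853/33481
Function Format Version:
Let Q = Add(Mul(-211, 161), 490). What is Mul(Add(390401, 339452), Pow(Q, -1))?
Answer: Rational(-729853, 33481) ≈ -21.799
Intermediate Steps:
Q = -33481 (Q = Add(-33971, 490) = -33481)
Mul(Add(390401, 339452), Pow(Q, -1)) = Mul(Add(390401, 339452), Pow(-33481, -1)) = Mul(729853, Rational(-1, 33481)) = Rational(-729853, 33481)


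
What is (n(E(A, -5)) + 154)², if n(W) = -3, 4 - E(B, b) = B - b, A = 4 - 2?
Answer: 22801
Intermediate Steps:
A = 2
E(B, b) = 4 + b - B (E(B, b) = 4 - (B - b) = 4 + (b - B) = 4 + b - B)
(n(E(A, -5)) + 154)² = (-3 + 154)² = 151² = 22801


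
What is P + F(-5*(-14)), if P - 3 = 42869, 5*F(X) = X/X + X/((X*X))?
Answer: 15005271/350 ≈ 42872.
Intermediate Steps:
F(X) = ⅕ + 1/(5*X) (F(X) = (X/X + X/((X*X)))/5 = (1 + X/(X²))/5 = (1 + X/X²)/5 = (1 + 1/X)/5 = ⅕ + 1/(5*X))
P = 42872 (P = 3 + 42869 = 42872)
P + F(-5*(-14)) = 42872 + (1 - 5*(-14))/(5*((-5*(-14)))) = 42872 + (⅕)*(1 + 70)/70 = 42872 + (⅕)*(1/70)*71 = 42872 + 71/350 = 15005271/350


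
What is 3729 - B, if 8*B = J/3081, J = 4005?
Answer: 30636129/8216 ≈ 3728.8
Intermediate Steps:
B = 1335/8216 (B = (4005/3081)/8 = (4005*(1/3081))/8 = (1/8)*(1335/1027) = 1335/8216 ≈ 0.16249)
3729 - B = 3729 - 1*1335/8216 = 3729 - 1335/8216 = 30636129/8216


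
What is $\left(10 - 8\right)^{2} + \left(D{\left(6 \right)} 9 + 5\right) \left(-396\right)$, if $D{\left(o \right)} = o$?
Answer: $-23360$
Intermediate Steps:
$\left(10 - 8\right)^{2} + \left(D{\left(6 \right)} 9 + 5\right) \left(-396\right) = \left(10 - 8\right)^{2} + \left(6 \cdot 9 + 5\right) \left(-396\right) = 2^{2} + \left(54 + 5\right) \left(-396\right) = 4 + 59 \left(-396\right) = 4 - 23364 = -23360$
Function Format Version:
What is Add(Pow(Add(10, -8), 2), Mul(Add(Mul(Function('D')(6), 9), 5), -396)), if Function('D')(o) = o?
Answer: -23360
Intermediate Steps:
Add(Pow(Add(10, -8), 2), Mul(Add(Mul(Function('D')(6), 9), 5), -396)) = Add(Pow(Add(10, -8), 2), Mul(Add(Mul(6, 9), 5), -396)) = Add(Pow(2, 2), Mul(Add(54, 5), -396)) = Add(4, Mul(59, -396)) = Add(4, -23364) = -23360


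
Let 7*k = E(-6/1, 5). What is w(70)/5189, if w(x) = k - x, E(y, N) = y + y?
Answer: -502/36323 ≈ -0.013820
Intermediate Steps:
E(y, N) = 2*y
k = -12/7 (k = (2*(-6/1))/7 = (2*(-6*1))/7 = (2*(-6))/7 = (⅐)*(-12) = -12/7 ≈ -1.7143)
w(x) = -12/7 - x
w(70)/5189 = (-12/7 - 1*70)/5189 = (-12/7 - 70)*(1/5189) = -502/7*1/5189 = -502/36323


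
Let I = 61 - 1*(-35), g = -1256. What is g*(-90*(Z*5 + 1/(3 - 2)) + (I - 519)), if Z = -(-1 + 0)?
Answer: 1209528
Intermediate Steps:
Z = 1 (Z = -1*(-1) = 1)
I = 96 (I = 61 + 35 = 96)
g*(-90*(Z*5 + 1/(3 - 2)) + (I - 519)) = -1256*(-90*(1*5 + 1/(3 - 2)) + (96 - 519)) = -1256*(-90*(5 + 1/1) - 423) = -1256*(-90*(5 + 1) - 423) = -1256*(-90*6 - 423) = -1256*(-540 - 423) = -1256*(-963) = 1209528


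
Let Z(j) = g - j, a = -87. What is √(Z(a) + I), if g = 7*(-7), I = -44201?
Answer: 3*I*√4907 ≈ 210.15*I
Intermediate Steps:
g = -49
Z(j) = -49 - j
√(Z(a) + I) = √((-49 - 1*(-87)) - 44201) = √((-49 + 87) - 44201) = √(38 - 44201) = √(-44163) = 3*I*√4907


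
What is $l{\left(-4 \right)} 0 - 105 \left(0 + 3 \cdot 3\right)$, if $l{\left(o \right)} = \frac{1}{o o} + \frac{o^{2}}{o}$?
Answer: $-945$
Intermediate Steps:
$l{\left(o \right)} = o + \frac{1}{o^{2}}$ ($l{\left(o \right)} = \frac{1}{o^{2}} + o = o + \frac{1}{o^{2}}$)
$l{\left(-4 \right)} 0 - 105 \left(0 + 3 \cdot 3\right) = \left(-4 + \frac{1}{16}\right) 0 - 105 \left(0 + 3 \cdot 3\right) = \left(-4 + \frac{1}{16}\right) 0 - 105 \left(0 + 9\right) = \left(- \frac{63}{16}\right) 0 - 945 = 0 - 945 = -945$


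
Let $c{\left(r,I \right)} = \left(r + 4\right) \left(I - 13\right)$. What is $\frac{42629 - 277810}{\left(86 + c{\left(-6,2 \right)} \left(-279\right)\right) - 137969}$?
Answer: $\frac{235181}{144021} \approx 1.633$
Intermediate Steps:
$c{\left(r,I \right)} = \left(-13 + I\right) \left(4 + r\right)$ ($c{\left(r,I \right)} = \left(4 + r\right) \left(-13 + I\right) = \left(-13 + I\right) \left(4 + r\right)$)
$\frac{42629 - 277810}{\left(86 + c{\left(-6,2 \right)} \left(-279\right)\right) - 137969} = \frac{42629 - 277810}{\left(86 + \left(-52 - -78 + 4 \cdot 2 + 2 \left(-6\right)\right) \left(-279\right)\right) - 137969} = - \frac{235181}{\left(86 + \left(-52 + 78 + 8 - 12\right) \left(-279\right)\right) - 137969} = - \frac{235181}{\left(86 + 22 \left(-279\right)\right) - 137969} = - \frac{235181}{\left(86 - 6138\right) - 137969} = - \frac{235181}{-6052 - 137969} = - \frac{235181}{-144021} = \left(-235181\right) \left(- \frac{1}{144021}\right) = \frac{235181}{144021}$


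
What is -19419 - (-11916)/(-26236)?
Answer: -127372200/6559 ≈ -19419.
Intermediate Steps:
-19419 - (-11916)/(-26236) = -19419 - (-11916)*(-1)/26236 = -19419 - 1*2979/6559 = -19419 - 2979/6559 = -127372200/6559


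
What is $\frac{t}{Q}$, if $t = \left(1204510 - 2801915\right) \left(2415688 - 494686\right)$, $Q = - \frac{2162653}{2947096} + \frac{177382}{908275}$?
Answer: $\frac{2737998748420708697438000}{480507290301} \approx 5.6981 \cdot 10^{12}$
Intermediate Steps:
$Q = - \frac{1441521870903}{2676773619400}$ ($Q = \left(-2162653\right) \frac{1}{2947096} + 177382 \cdot \frac{1}{908275} = - \frac{2162653}{2947096} + \frac{177382}{908275} = - \frac{1441521870903}{2676773619400} \approx -0.53853$)
$t = -3068618199810$ ($t = \left(-1597405\right) 1921002 = -3068618199810$)
$\frac{t}{Q} = - \frac{3068618199810}{- \frac{1441521870903}{2676773619400}} = \left(-3068618199810\right) \left(- \frac{2676773619400}{1441521870903}\right) = \frac{2737998748420708697438000}{480507290301}$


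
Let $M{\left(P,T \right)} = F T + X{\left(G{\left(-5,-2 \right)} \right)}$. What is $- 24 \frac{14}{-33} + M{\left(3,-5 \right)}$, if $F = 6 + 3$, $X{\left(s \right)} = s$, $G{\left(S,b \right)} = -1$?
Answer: $- \frac{394}{11} \approx -35.818$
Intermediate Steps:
$F = 9$
$M{\left(P,T \right)} = -1 + 9 T$ ($M{\left(P,T \right)} = 9 T - 1 = -1 + 9 T$)
$- 24 \frac{14}{-33} + M{\left(3,-5 \right)} = - 24 \frac{14}{-33} + \left(-1 + 9 \left(-5\right)\right) = - 24 \cdot 14 \left(- \frac{1}{33}\right) - 46 = \left(-24\right) \left(- \frac{14}{33}\right) - 46 = \frac{112}{11} - 46 = - \frac{394}{11}$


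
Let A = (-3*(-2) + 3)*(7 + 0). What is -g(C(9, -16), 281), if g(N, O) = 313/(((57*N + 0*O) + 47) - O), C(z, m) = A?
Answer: -313/3357 ≈ -0.093238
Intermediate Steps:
A = 63 (A = (6 + 3)*7 = 9*7 = 63)
C(z, m) = 63
g(N, O) = 313/(47 - O + 57*N) (g(N, O) = 313/(((57*N + 0) + 47) - O) = 313/((57*N + 47) - O) = 313/((47 + 57*N) - O) = 313/(47 - O + 57*N))
-g(C(9, -16), 281) = -313/(47 - 1*281 + 57*63) = -313/(47 - 281 + 3591) = -313/3357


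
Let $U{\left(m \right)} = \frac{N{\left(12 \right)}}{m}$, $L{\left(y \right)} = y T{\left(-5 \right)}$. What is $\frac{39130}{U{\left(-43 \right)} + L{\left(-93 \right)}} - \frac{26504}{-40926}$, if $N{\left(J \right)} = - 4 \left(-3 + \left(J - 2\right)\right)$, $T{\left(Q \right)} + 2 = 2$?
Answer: $\frac{2459372159}{40926} \approx 60093.0$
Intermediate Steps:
$T{\left(Q \right)} = 0$ ($T{\left(Q \right)} = -2 + 2 = 0$)
$L{\left(y \right)} = 0$ ($L{\left(y \right)} = y 0 = 0$)
$N{\left(J \right)} = 20 - 4 J$ ($N{\left(J \right)} = - 4 \left(-3 + \left(-2 + J\right)\right) = - 4 \left(-5 + J\right) = 20 - 4 J$)
$U{\left(m \right)} = - \frac{28}{m}$ ($U{\left(m \right)} = \frac{20 - 48}{m} = - \frac{28}{m}$)
$\frac{39130}{U{\left(-43 \right)} + L{\left(-93 \right)}} - \frac{26504}{-40926} = \frac{39130}{- \frac{28}{-43} + 0} - \frac{26504}{-40926} = \frac{39130}{\left(-28\right) \left(- \frac{1}{43}\right) + 0} - - \frac{13252}{20463} = \frac{39130}{\frac{28}{43} + 0} + \frac{13252}{20463} = \frac{39130}{\frac{28}{43}} + \frac{13252}{20463} = 39130 \cdot \frac{43}{28} + \frac{13252}{20463} = \frac{120185}{2} + \frac{13252}{20463} = \frac{2459372159}{40926}$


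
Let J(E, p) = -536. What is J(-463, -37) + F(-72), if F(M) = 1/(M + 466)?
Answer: -211183/394 ≈ -536.00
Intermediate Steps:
F(M) = 1/(466 + M)
J(-463, -37) + F(-72) = -536 + 1/(466 - 72) = -536 + 1/394 = -211183/394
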